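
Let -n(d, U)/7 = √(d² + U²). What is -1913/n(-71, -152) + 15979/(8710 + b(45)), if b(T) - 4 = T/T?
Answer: 15979/8715 + 1913*√28145/197015 ≈ 3.4625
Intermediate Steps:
b(T) = 5 (b(T) = 4 + T/T = 4 + 1 = 5)
n(d, U) = -7*√(U² + d²) (n(d, U) = -7*√(d² + U²) = -7*√(U² + d²))
-1913/n(-71, -152) + 15979/(8710 + b(45)) = -1913*(-1/(7*√((-152)² + (-71)²))) + 15979/(8710 + 5) = -1913*(-1/(7*√(23104 + 5041))) + 15979/8715 = -1913*(-√28145/197015) + 15979*(1/8715) = -(-1913)*√28145/197015 + 15979/8715 = 1913*√28145/197015 + 15979/8715 = 15979/8715 + 1913*√28145/197015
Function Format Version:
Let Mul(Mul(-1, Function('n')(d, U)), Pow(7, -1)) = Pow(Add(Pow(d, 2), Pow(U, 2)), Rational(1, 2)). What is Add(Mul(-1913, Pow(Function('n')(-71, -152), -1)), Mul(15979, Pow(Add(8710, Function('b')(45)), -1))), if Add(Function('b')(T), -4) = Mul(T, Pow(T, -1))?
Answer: Add(Rational(15979, 8715), Mul(Rational(1913, 197015), Pow(28145, Rational(1, 2)))) ≈ 3.4625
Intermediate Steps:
Function('b')(T) = 5 (Function('b')(T) = Add(4, Mul(T, Pow(T, -1))) = Add(4, 1) = 5)
Function('n')(d, U) = Mul(-7, Pow(Add(Pow(U, 2), Pow(d, 2)), Rational(1, 2))) (Function('n')(d, U) = Mul(-7, Pow(Add(Pow(d, 2), Pow(U, 2)), Rational(1, 2))) = Mul(-7, Pow(Add(Pow(U, 2), Pow(d, 2)), Rational(1, 2))))
Add(Mul(-1913, Pow(Function('n')(-71, -152), -1)), Mul(15979, Pow(Add(8710, Function('b')(45)), -1))) = Add(Mul(-1913, Pow(Mul(-7, Pow(Add(Pow(-152, 2), Pow(-71, 2)), Rational(1, 2))), -1)), Mul(15979, Pow(Add(8710, 5), -1))) = Add(Mul(-1913, Pow(Mul(-7, Pow(Add(23104, 5041), Rational(1, 2))), -1)), Mul(15979, Pow(8715, -1))) = Add(Mul(-1913, Pow(Mul(-7, Pow(28145, Rational(1, 2))), -1)), Mul(15979, Rational(1, 8715))) = Add(Mul(-1913, Mul(Rational(-1, 197015), Pow(28145, Rational(1, 2)))), Rational(15979, 8715)) = Add(Mul(Rational(1913, 197015), Pow(28145, Rational(1, 2))), Rational(15979, 8715)) = Add(Rational(15979, 8715), Mul(Rational(1913, 197015), Pow(28145, Rational(1, 2))))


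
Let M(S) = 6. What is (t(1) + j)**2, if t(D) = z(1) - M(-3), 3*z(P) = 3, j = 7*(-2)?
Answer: 361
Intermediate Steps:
j = -14
z(P) = 1 (z(P) = (1/3)*3 = 1)
t(D) = -5 (t(D) = 1 - 1*6 = 1 - 6 = -5)
(t(1) + j)**2 = (-5 - 14)**2 = (-19)**2 = 361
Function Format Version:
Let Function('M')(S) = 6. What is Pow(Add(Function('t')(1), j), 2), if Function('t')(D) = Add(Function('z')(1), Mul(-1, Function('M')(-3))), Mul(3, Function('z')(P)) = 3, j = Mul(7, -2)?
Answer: 361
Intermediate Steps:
j = -14
Function('z')(P) = 1 (Function('z')(P) = Mul(Rational(1, 3), 3) = 1)
Function('t')(D) = -5 (Function('t')(D) = Add(1, Mul(-1, 6)) = Add(1, -6) = -5)
Pow(Add(Function('t')(1), j), 2) = Pow(Add(-5, -14), 2) = Pow(-19, 2) = 361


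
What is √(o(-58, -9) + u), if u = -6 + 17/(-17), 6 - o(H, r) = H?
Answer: √57 ≈ 7.5498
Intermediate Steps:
o(H, r) = 6 - H
u = -7 (u = -6 - 1/17*17 = -6 - 1 = -7)
√(o(-58, -9) + u) = √((6 - 1*(-58)) - 7) = √((6 + 58) - 7) = √(64 - 7) = √57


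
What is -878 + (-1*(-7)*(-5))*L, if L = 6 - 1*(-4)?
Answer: -1228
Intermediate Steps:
L = 10 (L = 6 + 4 = 10)
-878 + (-1*(-7)*(-5))*L = -878 + (-1*(-7)*(-5))*10 = -878 + (7*(-5))*10 = -878 - 35*10 = -878 - 350 = -1228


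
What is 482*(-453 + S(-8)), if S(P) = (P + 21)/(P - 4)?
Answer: -1313209/6 ≈ -2.1887e+5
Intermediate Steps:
S(P) = (21 + P)/(-4 + P)
482*(-453 + S(-8)) = 482*(-453 + (21 - 8)/(-4 - 8)) = 482*(-453 + 13/(-12)) = 482*(-453 - 1/12*13) = 482*(-453 - 13/12) = 482*(-5449/12) = -1313209/6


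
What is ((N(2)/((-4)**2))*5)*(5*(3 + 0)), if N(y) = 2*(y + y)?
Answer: 75/2 ≈ 37.500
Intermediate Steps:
N(y) = 4*y (N(y) = 2*(2*y) = 4*y)
((N(2)/((-4)**2))*5)*(5*(3 + 0)) = (((4*2)/((-4)**2))*5)*(5*(3 + 0)) = ((8/16)*5)*(5*3) = ((8*(1/16))*5)*15 = ((1/2)*5)*15 = (5/2)*15 = 75/2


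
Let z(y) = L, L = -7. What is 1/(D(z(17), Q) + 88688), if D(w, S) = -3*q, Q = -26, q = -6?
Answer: 1/88706 ≈ 1.1273e-5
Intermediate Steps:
z(y) = -7
D(w, S) = 18 (D(w, S) = -3*(-6) = 18)
1/(D(z(17), Q) + 88688) = 1/(18 + 88688) = 1/88706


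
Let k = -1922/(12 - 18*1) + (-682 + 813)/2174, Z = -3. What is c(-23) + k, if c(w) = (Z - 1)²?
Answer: 2193959/6522 ≈ 336.39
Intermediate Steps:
c(w) = 16 (c(w) = (-3 - 1)² = (-4)² = 16)
k = 2089607/6522 (k = -1922/(12 - 18) + 131*(1/2174) = -1922/(-6) + 131/2174 = -1922*(-⅙) + 131/2174 = 961/3 + 131/2174 = 2089607/6522 ≈ 320.39)
c(-23) + k = 16 + 2089607/6522 = 2193959/6522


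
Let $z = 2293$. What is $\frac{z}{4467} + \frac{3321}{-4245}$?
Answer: $- \frac{1700374}{6320805} \approx -0.26901$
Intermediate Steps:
$\frac{z}{4467} + \frac{3321}{-4245} = \frac{2293}{4467} + \frac{3321}{-4245} = 2293 \cdot \frac{1}{4467} + 3321 \left(- \frac{1}{4245}\right) = \frac{2293}{4467} - \frac{1107}{1415} = - \frac{1700374}{6320805}$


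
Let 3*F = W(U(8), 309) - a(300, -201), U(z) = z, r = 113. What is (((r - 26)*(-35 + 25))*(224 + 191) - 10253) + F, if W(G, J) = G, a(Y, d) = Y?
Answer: -1114201/3 ≈ -3.7140e+5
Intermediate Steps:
F = -292/3 (F = (8 - 1*300)/3 = (8 - 300)/3 = (⅓)*(-292) = -292/3 ≈ -97.333)
(((r - 26)*(-35 + 25))*(224 + 191) - 10253) + F = (((113 - 26)*(-35 + 25))*(224 + 191) - 10253) - 292/3 = ((87*(-10))*415 - 10253) - 292/3 = (-870*415 - 10253) - 292/3 = (-361050 - 10253) - 292/3 = -371303 - 292/3 = -1114201/3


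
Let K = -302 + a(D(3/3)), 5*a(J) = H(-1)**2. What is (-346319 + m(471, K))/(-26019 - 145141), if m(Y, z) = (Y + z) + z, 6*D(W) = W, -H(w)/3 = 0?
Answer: 86613/42790 ≈ 2.0241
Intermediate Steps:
H(w) = 0 (H(w) = -3*0 = 0)
D(W) = W/6
a(J) = 0 (a(J) = (1/5)*0**2 = (1/5)*0 = 0)
K = -302 (K = -302 + 0 = -302)
m(Y, z) = Y + 2*z
(-346319 + m(471, K))/(-26019 - 145141) = (-346319 + (471 + 2*(-302)))/(-26019 - 145141) = (-346319 + (471 - 604))/(-171160) = (-346319 - 133)*(-1/171160) = -346452*(-1/171160) = 86613/42790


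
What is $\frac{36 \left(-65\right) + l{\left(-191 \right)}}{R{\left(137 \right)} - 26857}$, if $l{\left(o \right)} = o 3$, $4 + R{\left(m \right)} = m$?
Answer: $\frac{971}{8908} \approx 0.109$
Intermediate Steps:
$R{\left(m \right)} = -4 + m$
$l{\left(o \right)} = 3 o$
$\frac{36 \left(-65\right) + l{\left(-191 \right)}}{R{\left(137 \right)} - 26857} = \frac{36 \left(-65\right) + 3 \left(-191\right)}{\left(-4 + 137\right) - 26857} = \frac{-2340 - 573}{133 - 26857} = - \frac{2913}{-26724} = \left(-2913\right) \left(- \frac{1}{26724}\right) = \frac{971}{8908}$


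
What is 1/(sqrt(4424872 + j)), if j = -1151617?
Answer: sqrt(363695)/1091085 ≈ 0.00055273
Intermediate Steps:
1/(sqrt(4424872 + j)) = 1/(sqrt(4424872 - 1151617)) = 1/(sqrt(3273255)) = 1/(3*sqrt(363695)) = sqrt(363695)/1091085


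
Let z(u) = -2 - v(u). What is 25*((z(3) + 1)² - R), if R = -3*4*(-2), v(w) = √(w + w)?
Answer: -425 + 50*√6 ≈ -302.53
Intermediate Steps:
v(w) = √2*√w (v(w) = √(2*w) = √2*√w)
z(u) = -2 - √2*√u
R = 24 (R = -12*(-2) = 24)
25*((z(3) + 1)² - R) = 25*(((-2 - √2*√3) + 1)² - 1*24) = 25*(((-2 - √6) + 1)² - 24) = 25*((-1 - √6)² - 24) = 25*(-24 + (-1 - √6)²) = -600 + 25*(-1 - √6)²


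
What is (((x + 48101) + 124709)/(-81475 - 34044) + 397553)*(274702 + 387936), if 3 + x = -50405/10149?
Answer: 18167597113101970870/68964843 ≈ 2.6343e+11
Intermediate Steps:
x = -4756/597 (x = -3 - 50405/10149 = -3 - 50405*1/10149 = -3 - 2965/597 = -4756/597 ≈ -7.9665)
(((x + 48101) + 124709)/(-81475 - 34044) + 397553)*(274702 + 387936) = (((-4756/597 + 48101) + 124709)/(-81475 - 34044) + 397553)*(274702 + 387936) = ((28711541/597 + 124709)/(-115519) + 397553)*662638 = ((103162814/597)*(-1/115519) + 397553)*662638 = (-103162814/68964843 + 397553)*662638 = (27417077066365/68964843)*662638 = 18167597113101970870/68964843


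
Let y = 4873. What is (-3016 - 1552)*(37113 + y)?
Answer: -191792048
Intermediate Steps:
(-3016 - 1552)*(37113 + y) = (-3016 - 1552)*(37113 + 4873) = -4568*41986 = -191792048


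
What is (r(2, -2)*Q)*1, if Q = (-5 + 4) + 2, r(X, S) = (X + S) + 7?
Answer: 7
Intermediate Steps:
r(X, S) = 7 + S + X (r(X, S) = (S + X) + 7 = 7 + S + X)
Q = 1 (Q = -1 + 2 = 1)
(r(2, -2)*Q)*1 = ((7 - 2 + 2)*1)*1 = (7*1)*1 = 7*1 = 7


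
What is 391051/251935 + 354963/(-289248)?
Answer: 7894372081/24290564960 ≈ 0.32500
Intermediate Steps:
391051/251935 + 354963/(-289248) = 391051*(1/251935) + 354963*(-1/289248) = 391051/251935 - 118321/96416 = 7894372081/24290564960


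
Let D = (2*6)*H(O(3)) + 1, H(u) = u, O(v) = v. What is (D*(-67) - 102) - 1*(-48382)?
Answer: 45801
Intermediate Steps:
D = 37 (D = (2*6)*3 + 1 = 12*3 + 1 = 36 + 1 = 37)
(D*(-67) - 102) - 1*(-48382) = (37*(-67) - 102) - 1*(-48382) = (-2479 - 102) + 48382 = -2581 + 48382 = 45801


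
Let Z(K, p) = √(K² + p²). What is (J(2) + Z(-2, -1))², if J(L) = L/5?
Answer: 129/25 + 4*√5/5 ≈ 6.9489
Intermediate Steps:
J(L) = L/5 (J(L) = L*(⅕) = L/5)
(J(2) + Z(-2, -1))² = ((⅕)*2 + √((-2)² + (-1)²))² = (⅖ + √(4 + 1))² = (⅖ + √5)²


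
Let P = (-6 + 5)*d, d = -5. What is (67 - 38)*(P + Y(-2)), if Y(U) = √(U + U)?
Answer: 145 + 58*I ≈ 145.0 + 58.0*I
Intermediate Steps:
Y(U) = √2*√U (Y(U) = √(2*U) = √2*√U)
P = 5 (P = (-6 + 5)*(-5) = -1*(-5) = 5)
(67 - 38)*(P + Y(-2)) = (67 - 38)*(5 + √2*√(-2)) = 29*(5 + √2*(I*√2)) = 29*(5 + 2*I) = 145 + 58*I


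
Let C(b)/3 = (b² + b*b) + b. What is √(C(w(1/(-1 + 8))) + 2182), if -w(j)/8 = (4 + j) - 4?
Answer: √107134/7 ≈ 46.759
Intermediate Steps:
w(j) = -8*j (w(j) = -8*((4 + j) - 4) = -8*j)
C(b) = 3*b + 6*b² (C(b) = 3*((b² + b*b) + b) = 3*((b² + b²) + b) = 3*(2*b² + b) = 3*(b + 2*b²) = 3*b + 6*b²)
√(C(w(1/(-1 + 8))) + 2182) = √(3*(-8/(-1 + 8))*(1 + 2*(-8/(-1 + 8))) + 2182) = √(3*(-8/7)*(1 + 2*(-8/7)) + 2182) = √(3*(-8/7)*(1 - 16/7) + 2182) = √(3*(-8/7)*(-9/7) + 2182) = √(216/49 + 2182) = √(107134/49) = √107134/7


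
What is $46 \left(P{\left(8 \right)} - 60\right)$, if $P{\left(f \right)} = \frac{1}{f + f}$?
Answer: $- \frac{22057}{8} \approx -2757.1$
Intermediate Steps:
$P{\left(f \right)} = \frac{1}{2 f}$
$46 \left(P{\left(8 \right)} - 60\right) = 46 \left(\frac{1}{2 \cdot 8} - 60\right) = 46 \left(\frac{1}{2} \cdot \frac{1}{8} - 60\right) = 46 \left(\frac{1}{16} - 60\right) = 46 \left(- \frac{959}{16}\right) = - \frac{22057}{8}$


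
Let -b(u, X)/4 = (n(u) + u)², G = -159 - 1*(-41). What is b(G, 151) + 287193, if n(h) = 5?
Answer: 236117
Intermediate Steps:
G = -118 (G = -159 + 41 = -118)
b(u, X) = -4*(5 + u)²
b(G, 151) + 287193 = -4*(5 - 118)² + 287193 = -4*(-113)² + 287193 = -4*12769 + 287193 = -51076 + 287193 = 236117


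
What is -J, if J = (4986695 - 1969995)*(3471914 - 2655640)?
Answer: -2462453775800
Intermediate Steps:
J = 2462453775800 (J = 3016700*816274 = 2462453775800)
-J = -1*2462453775800 = -2462453775800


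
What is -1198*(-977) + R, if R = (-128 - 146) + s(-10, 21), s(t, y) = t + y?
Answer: 1170183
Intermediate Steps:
R = -263 (R = (-128 - 146) + (-10 + 21) = -274 + 11 = -263)
-1198*(-977) + R = -1198*(-977) - 263 = 1170446 - 263 = 1170183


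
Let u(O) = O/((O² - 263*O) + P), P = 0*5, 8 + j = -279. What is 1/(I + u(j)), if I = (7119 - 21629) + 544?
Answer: -550/7681301 ≈ -7.1602e-5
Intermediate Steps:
j = -287 (j = -8 - 279 = -287)
P = 0
I = -13966 (I = -14510 + 544 = -13966)
u(O) = O/(O² - 263*O) (u(O) = O/((O² - 263*O) + 0) = O/(O² - 263*O))
1/(I + u(j)) = 1/(-13966 + 1/(-263 - 287)) = 1/(-13966 + 1/(-550)) = 1/(-13966 - 1/550) = 1/(-7681301/550) = -550/7681301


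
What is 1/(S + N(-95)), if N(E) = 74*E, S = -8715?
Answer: -1/15745 ≈ -6.3512e-5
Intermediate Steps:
1/(S + N(-95)) = 1/(-8715 + 74*(-95)) = 1/(-8715 - 7030) = 1/(-15745) = -1/15745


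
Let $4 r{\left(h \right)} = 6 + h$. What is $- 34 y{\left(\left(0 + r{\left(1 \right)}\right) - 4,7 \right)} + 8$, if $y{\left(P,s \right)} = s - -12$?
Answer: $-638$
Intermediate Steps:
$r{\left(h \right)} = \frac{3}{2} + \frac{h}{4}$ ($r{\left(h \right)} = \frac{6 + h}{4} = \frac{3}{2} + \frac{h}{4}$)
$y{\left(P,s \right)} = 12 + s$ ($y{\left(P,s \right)} = s + 12 = 12 + s$)
$- 34 y{\left(\left(0 + r{\left(1 \right)}\right) - 4,7 \right)} + 8 = - 34 \left(12 + 7\right) + 8 = \left(-34\right) 19 + 8 = -646 + 8 = -638$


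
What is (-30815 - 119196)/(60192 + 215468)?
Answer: -150011/275660 ≈ -0.54419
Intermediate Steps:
(-30815 - 119196)/(60192 + 215468) = -150011/275660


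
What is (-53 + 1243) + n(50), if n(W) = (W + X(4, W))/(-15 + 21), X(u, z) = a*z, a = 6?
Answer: 3745/3 ≈ 1248.3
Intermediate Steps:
X(u, z) = 6*z
n(W) = 7*W/6 (n(W) = (W + 6*W)/(-15 + 21) = (7*W)/6 = (7*W)*(⅙) = 7*W/6)
(-53 + 1243) + n(50) = (-53 + 1243) + (7/6)*50 = 1190 + 175/3 = 3745/3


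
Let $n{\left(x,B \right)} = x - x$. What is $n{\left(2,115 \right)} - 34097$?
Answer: $-34097$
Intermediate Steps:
$n{\left(x,B \right)} = 0$
$n{\left(2,115 \right)} - 34097 = 0 - 34097 = -34097$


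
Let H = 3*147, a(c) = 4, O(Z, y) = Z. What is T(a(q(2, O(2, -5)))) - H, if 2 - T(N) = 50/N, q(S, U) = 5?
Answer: -903/2 ≈ -451.50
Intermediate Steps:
T(N) = 2 - 50/N
H = 441
T(a(q(2, O(2, -5)))) - H = (2 - 50/4) - 1*441 = (2 - 50*¼) - 441 = (2 - 25/2) - 441 = -21/2 - 441 = -903/2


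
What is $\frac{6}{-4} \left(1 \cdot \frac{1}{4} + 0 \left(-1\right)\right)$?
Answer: $- \frac{3}{8} \approx -0.375$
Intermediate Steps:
$\frac{6}{-4} \left(1 \cdot \frac{1}{4} + 0 \left(-1\right)\right) = 6 \left(- \frac{1}{4}\right) \left(1 \cdot \frac{1}{4} + 0\right) = - \frac{3 \left(\frac{1}{4} + 0\right)}{2} = \left(- \frac{3}{2}\right) \frac{1}{4} = - \frac{3}{8}$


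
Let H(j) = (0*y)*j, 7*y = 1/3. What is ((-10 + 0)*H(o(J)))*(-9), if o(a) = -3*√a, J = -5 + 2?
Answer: 0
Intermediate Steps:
y = 1/21 (y = (1/3)/7 = (1*(⅓))/7 = (⅐)*(⅓) = 1/21 ≈ 0.047619)
J = -3
H(j) = 0 (H(j) = (0*(1/21))*j = 0*j = 0)
((-10 + 0)*H(o(J)))*(-9) = ((-10 + 0)*0)*(-9) = -10*0*(-9) = 0*(-9) = 0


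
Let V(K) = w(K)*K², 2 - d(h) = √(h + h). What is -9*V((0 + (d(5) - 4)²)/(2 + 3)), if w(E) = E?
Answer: -85176/125 - 26928*√10/125 ≈ -1362.6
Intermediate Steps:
d(h) = 2 - √2*√h (d(h) = 2 - √(h + h) = 2 - √(2*h) = 2 - √2*√h)
V(K) = K³ (V(K) = K*K² = K³)
-9*V((0 + (d(5) - 4)²)/(2 + 3)) = -9*(0 + ((2 - √2*√5) - 4)²)³/(2 + 3)³ = -9*(0 + ((2 - √10) - 4)²)³/125 = -9*(0 + (-2 - √10)²)³/125 = -9*(-2 - √10)⁶/125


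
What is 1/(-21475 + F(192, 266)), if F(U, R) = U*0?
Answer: -1/21475 ≈ -4.6566e-5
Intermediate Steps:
F(U, R) = 0
1/(-21475 + F(192, 266)) = 1/(-21475 + 0) = 1/(-21475) = -1/21475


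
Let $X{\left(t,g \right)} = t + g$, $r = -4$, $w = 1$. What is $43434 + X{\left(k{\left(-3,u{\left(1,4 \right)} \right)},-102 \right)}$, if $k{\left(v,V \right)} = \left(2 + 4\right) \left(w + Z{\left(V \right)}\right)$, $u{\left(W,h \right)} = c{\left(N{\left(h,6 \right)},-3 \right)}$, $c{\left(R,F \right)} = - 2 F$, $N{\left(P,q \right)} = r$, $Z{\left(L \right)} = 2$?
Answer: $43350$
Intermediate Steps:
$N{\left(P,q \right)} = -4$
$u{\left(W,h \right)} = 6$ ($u{\left(W,h \right)} = \left(-2\right) \left(-3\right) = 6$)
$k{\left(v,V \right)} = 18$ ($k{\left(v,V \right)} = \left(2 + 4\right) \left(1 + 2\right) = 6 \cdot 3 = 18$)
$X{\left(t,g \right)} = g + t$
$43434 + X{\left(k{\left(-3,u{\left(1,4 \right)} \right)},-102 \right)} = 43434 + \left(-102 + 18\right) = 43434 - 84 = 43350$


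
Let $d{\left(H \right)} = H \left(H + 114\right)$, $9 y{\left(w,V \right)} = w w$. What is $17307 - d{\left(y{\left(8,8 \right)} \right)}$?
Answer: $\frac{1332107}{81} \approx 16446.0$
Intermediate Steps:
$y{\left(w,V \right)} = \frac{w^{2}}{9}$ ($y{\left(w,V \right)} = \frac{w w}{9} = \frac{w^{2}}{9}$)
$d{\left(H \right)} = H \left(114 + H\right)$
$17307 - d{\left(y{\left(8,8 \right)} \right)} = 17307 - \frac{8^{2}}{9} \left(114 + \frac{8^{2}}{9}\right) = 17307 - \frac{1}{9} \cdot 64 \left(114 + \frac{1}{9} \cdot 64\right) = 17307 - \frac{64 \left(114 + \frac{64}{9}\right)}{9} = 17307 - \frac{64}{9} \cdot \frac{1090}{9} = 17307 - \frac{69760}{81} = \frac{1332107}{81}$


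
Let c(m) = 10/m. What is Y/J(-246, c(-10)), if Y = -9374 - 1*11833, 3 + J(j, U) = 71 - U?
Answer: -7069/23 ≈ -307.35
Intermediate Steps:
J(j, U) = 68 - U (J(j, U) = -3 + (71 - U) = 68 - U)
Y = -21207 (Y = -9374 - 11833 = -21207)
Y/J(-246, c(-10)) = -21207/(68 - 10/(-10)) = -21207/(68 - 10*(-1)/10) = -21207/(68 - 1*(-1)) = -21207/(68 + 1) = -21207/69 = -21207*1/69 = -7069/23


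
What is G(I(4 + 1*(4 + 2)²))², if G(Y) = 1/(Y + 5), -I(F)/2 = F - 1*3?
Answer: 1/4761 ≈ 0.00021004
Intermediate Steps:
I(F) = 6 - 2*F (I(F) = -2*(F - 1*3) = -2*(F - 3) = -2*(-3 + F) = 6 - 2*F)
G(Y) = 1/(5 + Y)
G(I(4 + 1*(4 + 2)²))² = (1/(5 + (6 - 2*(4 + 1*(4 + 2)²))))² = (1/(5 + (6 - 2*(4 + 1*6²))))² = (1/(5 + (6 - 2*(4 + 1*36))))² = (1/(5 + (6 - 2*(4 + 36))))² = (1/(5 + (6 - 2*40)))² = (1/(5 + (6 - 80)))² = (1/(5 - 74))² = (1/(-69))² = (-1/69)² = 1/4761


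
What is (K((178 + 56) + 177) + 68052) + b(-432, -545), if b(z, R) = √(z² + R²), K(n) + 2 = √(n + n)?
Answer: 68050 + √822 + √483649 ≈ 68774.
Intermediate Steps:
K(n) = -2 + √2*√n (K(n) = -2 + √(n + n) = -2 + √(2*n) = -2 + √2*√n)
b(z, R) = √(R² + z²)
(K((178 + 56) + 177) + 68052) + b(-432, -545) = ((-2 + √2*√((178 + 56) + 177)) + 68052) + √((-545)² + (-432)²) = ((-2 + √2*√(234 + 177)) + 68052) + √(297025 + 186624) = ((-2 + √2*√411) + 68052) + √483649 = ((-2 + √822) + 68052) + √483649 = (68050 + √822) + √483649 = 68050 + √822 + √483649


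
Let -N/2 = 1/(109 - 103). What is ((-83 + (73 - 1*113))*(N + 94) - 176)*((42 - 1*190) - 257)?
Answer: 4737285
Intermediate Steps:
N = -⅓ (N = -2/(109 - 103) = -2/6 = -2*⅙ = -⅓ ≈ -0.33333)
((-83 + (73 - 1*113))*(N + 94) - 176)*((42 - 1*190) - 257) = ((-83 + (73 - 1*113))*(-⅓ + 94) - 176)*((42 - 1*190) - 257) = ((-83 + (73 - 113))*(281/3) - 176)*((42 - 190) - 257) = ((-83 - 40)*(281/3) - 176)*(-148 - 257) = (-123*281/3 - 176)*(-405) = (-11521 - 176)*(-405) = -11697*(-405) = 4737285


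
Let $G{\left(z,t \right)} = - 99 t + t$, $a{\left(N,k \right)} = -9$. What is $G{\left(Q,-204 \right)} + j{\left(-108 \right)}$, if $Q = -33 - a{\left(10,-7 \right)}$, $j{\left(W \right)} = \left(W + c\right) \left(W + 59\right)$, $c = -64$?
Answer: $28420$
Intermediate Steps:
$j{\left(W \right)} = \left(-64 + W\right) \left(59 + W\right)$ ($j{\left(W \right)} = \left(W - 64\right) \left(W + 59\right) = \left(-64 + W\right) \left(59 + W\right)$)
$Q = -24$ ($Q = -33 - -9 = -33 + 9 = -24$)
$G{\left(z,t \right)} = - 98 t$
$G{\left(Q,-204 \right)} + j{\left(-108 \right)} = \left(-98\right) \left(-204\right) - \left(3236 - 11664\right) = 19992 + \left(-3776 + 11664 + 540\right) = 19992 + 8428 = 28420$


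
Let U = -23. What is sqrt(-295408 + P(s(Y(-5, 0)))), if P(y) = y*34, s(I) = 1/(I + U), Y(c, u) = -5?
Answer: I*sqrt(57900206)/14 ≈ 543.52*I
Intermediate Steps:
s(I) = 1/(-23 + I) (s(I) = 1/(I - 23) = 1/(-23 + I))
P(y) = 34*y
sqrt(-295408 + P(s(Y(-5, 0)))) = sqrt(-295408 + 34/(-23 - 5)) = sqrt(-295408 + 34/(-28)) = sqrt(-295408 + 34*(-1/28)) = sqrt(-295408 - 17/14) = sqrt(-4135729/14) = I*sqrt(57900206)/14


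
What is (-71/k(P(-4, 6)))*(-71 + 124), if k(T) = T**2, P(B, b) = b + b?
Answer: -3763/144 ≈ -26.132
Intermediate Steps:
P(B, b) = 2*b
(-71/k(P(-4, 6)))*(-71 + 124) = (-71/((2*6)**2))*(-71 + 124) = -71/(12**2)*53 = -71/144*53 = -3763/144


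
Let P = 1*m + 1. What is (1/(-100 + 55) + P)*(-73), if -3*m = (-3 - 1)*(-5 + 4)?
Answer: 1168/45 ≈ 25.956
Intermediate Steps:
m = -4/3 (m = -(-3 - 1)*(-5 + 4)/3 = -(-4)*(-1)/3 = -⅓*4 = -4/3 ≈ -1.3333)
P = -⅓ (P = 1*(-4/3) + 1 = -4/3 + 1 = -⅓ ≈ -0.33333)
(1/(-100 + 55) + P)*(-73) = (1/(-100 + 55) - ⅓)*(-73) = (1/(-45) - ⅓)*(-73) = (-1/45 - ⅓)*(-73) = -16/45*(-73) = 1168/45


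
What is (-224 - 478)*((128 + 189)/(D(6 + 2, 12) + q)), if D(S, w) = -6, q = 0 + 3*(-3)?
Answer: 74178/5 ≈ 14836.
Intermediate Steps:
q = -9 (q = 0 - 9 = -9)
(-224 - 478)*((128 + 189)/(D(6 + 2, 12) + q)) = (-224 - 478)*((128 + 189)/(-6 - 9)) = -222534/(-15) = -222534*(-1)/15 = -702*(-317/15) = 74178/5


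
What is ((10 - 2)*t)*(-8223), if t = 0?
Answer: 0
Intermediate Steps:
((10 - 2)*t)*(-8223) = ((10 - 2)*0)*(-8223) = (8*0)*(-8223) = 0*(-8223) = 0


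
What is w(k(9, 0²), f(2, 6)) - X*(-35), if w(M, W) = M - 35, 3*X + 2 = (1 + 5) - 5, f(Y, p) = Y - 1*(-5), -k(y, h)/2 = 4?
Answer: -164/3 ≈ -54.667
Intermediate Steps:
k(y, h) = -8 (k(y, h) = -2*4 = -8)
f(Y, p) = 5 + Y (f(Y, p) = Y + 5 = 5 + Y)
X = -⅓ (X = -⅔ + ((1 + 5) - 5)/3 = -⅔ + (6 - 5)/3 = -⅔ + (⅓)*1 = -⅔ + ⅓ = -⅓ ≈ -0.33333)
w(M, W) = -35 + M
w(k(9, 0²), f(2, 6)) - X*(-35) = (-35 - 8) - (-1)*(-35)/3 = -43 - 1*35/3 = -43 - 35/3 = -164/3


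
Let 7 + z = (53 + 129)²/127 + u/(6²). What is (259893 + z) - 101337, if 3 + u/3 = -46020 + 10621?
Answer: 118765055/762 ≈ 1.5586e+5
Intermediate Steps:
u = -106206 (u = -9 + 3*(-46020 + 10621) = -9 + 3*(-35399) = -9 - 106197 = -106206)
z = -2054617/762 (z = -7 + ((53 + 129)²/127 - 106206/(6²)) = -7 + (182²*(1/127) - 106206/36) = -7 + (33124*(1/127) - 106206*1/36) = -7 + (33124/127 - 17701/6) = -7 - 2049283/762 = -2054617/762 ≈ -2696.3)
(259893 + z) - 101337 = (259893 - 2054617/762) - 101337 = 195983849/762 - 101337 = 118765055/762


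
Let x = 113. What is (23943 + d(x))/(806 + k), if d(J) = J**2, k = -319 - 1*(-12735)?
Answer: 18356/6611 ≈ 2.7766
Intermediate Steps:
k = 12416 (k = -319 + 12735 = 12416)
(23943 + d(x))/(806 + k) = (23943 + 113**2)/(806 + 12416) = (23943 + 12769)/13222 = 36712*(1/13222) = 18356/6611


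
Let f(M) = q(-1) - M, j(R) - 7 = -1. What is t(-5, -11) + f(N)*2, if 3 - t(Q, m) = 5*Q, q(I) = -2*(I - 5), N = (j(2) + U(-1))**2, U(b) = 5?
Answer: -190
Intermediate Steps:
j(R) = 6 (j(R) = 7 - 1 = 6)
N = 121 (N = (6 + 5)**2 = 11**2 = 121)
q(I) = 10 - 2*I (q(I) = -2*(-5 + I) = 10 - 2*I)
t(Q, m) = 3 - 5*Q
f(M) = 12 - M (f(M) = (10 - 2*(-1)) - M = (10 + 2) - M = 12 - M)
t(-5, -11) + f(N)*2 = (3 - 5*(-5)) + (12 - 1*121)*2 = (3 + 25) + (12 - 121)*2 = 28 - 109*2 = 28 - 218 = -190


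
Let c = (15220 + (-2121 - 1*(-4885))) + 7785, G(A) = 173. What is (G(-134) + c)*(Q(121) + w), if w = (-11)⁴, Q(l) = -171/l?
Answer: 45953399380/121 ≈ 3.7978e+8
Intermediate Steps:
c = 25769 (c = (15220 + (-2121 + 4885)) + 7785 = (15220 + 2764) + 7785 = 17984 + 7785 = 25769)
w = 14641
(G(-134) + c)*(Q(121) + w) = (173 + 25769)*(-171/121 + 14641) = 25942*(-171*1/121 + 14641) = 25942*(-171/121 + 14641) = 25942*(1771390/121) = 45953399380/121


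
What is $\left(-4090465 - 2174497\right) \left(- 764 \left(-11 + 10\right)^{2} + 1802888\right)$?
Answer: $-11290238379288$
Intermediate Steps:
$\left(-4090465 - 2174497\right) \left(- 764 \left(-11 + 10\right)^{2} + 1802888\right) = \left(-4090465 - 2174497\right) \left(- 764 \left(-1\right)^{2} + 1802888\right) = - 6264962 \left(\left(-764\right) 1 + 1802888\right) = - 6264962 \left(-764 + 1802888\right) = \left(-6264962\right) 1802124 = -11290238379288$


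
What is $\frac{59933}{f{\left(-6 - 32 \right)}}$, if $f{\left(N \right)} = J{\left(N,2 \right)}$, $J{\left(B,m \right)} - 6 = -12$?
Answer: $- \frac{59933}{6} \approx -9988.8$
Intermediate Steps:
$J{\left(B,m \right)} = -6$ ($J{\left(B,m \right)} = 6 - 12 = -6$)
$f{\left(N \right)} = -6$
$\frac{59933}{f{\left(-6 - 32 \right)}} = \frac{59933}{-6} = 59933 \left(- \frac{1}{6}\right) = - \frac{59933}{6}$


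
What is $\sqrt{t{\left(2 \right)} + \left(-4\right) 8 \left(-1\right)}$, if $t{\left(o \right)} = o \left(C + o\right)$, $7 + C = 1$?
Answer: $2 \sqrt{6} \approx 4.899$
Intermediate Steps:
$C = -6$ ($C = -7 + 1 = -6$)
$t{\left(o \right)} = o \left(-6 + o\right)$
$\sqrt{t{\left(2 \right)} + \left(-4\right) 8 \left(-1\right)} = \sqrt{2 \left(-6 + 2\right) + \left(-4\right) 8 \left(-1\right)} = \sqrt{2 \left(-4\right) - -32} = \sqrt{-8 + 32} = \sqrt{24} = 2 \sqrt{6}$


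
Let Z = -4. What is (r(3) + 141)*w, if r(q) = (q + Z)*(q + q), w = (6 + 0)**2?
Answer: 4860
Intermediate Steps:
w = 36 (w = 6**2 = 36)
r(q) = 2*q*(-4 + q) (r(q) = (q - 4)*(q + q) = (-4 + q)*(2*q) = 2*q*(-4 + q))
(r(3) + 141)*w = (2*3*(-4 + 3) + 141)*36 = (2*3*(-1) + 141)*36 = (-6 + 141)*36 = 135*36 = 4860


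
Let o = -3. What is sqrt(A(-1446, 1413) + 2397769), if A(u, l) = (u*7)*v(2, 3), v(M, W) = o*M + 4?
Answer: sqrt(2418013) ≈ 1555.0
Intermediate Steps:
v(M, W) = 4 - 3*M (v(M, W) = -3*M + 4 = 4 - 3*M)
A(u, l) = -14*u (A(u, l) = (u*7)*(4 - 3*2) = (7*u)*(4 - 6) = (7*u)*(-2) = -14*u)
sqrt(A(-1446, 1413) + 2397769) = sqrt(-14*(-1446) + 2397769) = sqrt(20244 + 2397769) = sqrt(2418013)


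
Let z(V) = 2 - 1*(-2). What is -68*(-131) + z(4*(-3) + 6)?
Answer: 8912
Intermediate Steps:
z(V) = 4 (z(V) = 2 + 2 = 4)
-68*(-131) + z(4*(-3) + 6) = -68*(-131) + 4 = 8908 + 4 = 8912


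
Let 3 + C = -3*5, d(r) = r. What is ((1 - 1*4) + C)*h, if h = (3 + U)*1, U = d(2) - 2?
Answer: -63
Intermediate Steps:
U = 0 (U = 2 - 2 = 0)
h = 3 (h = (3 + 0)*1 = 3*1 = 3)
C = -18 (C = -3 - 3*5 = -3 - 15 = -18)
((1 - 1*4) + C)*h = ((1 - 1*4) - 18)*3 = ((1 - 4) - 18)*3 = (-3 - 18)*3 = -21*3 = -63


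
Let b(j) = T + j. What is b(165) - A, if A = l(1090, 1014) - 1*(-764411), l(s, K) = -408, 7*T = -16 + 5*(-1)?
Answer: -763841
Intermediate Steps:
T = -3 (T = (-16 + 5*(-1))/7 = (-16 - 5)/7 = (1/7)*(-21) = -3)
b(j) = -3 + j
A = 764003 (A = -408 - 1*(-764411) = -408 + 764411 = 764003)
b(165) - A = (-3 + 165) - 1*764003 = 162 - 764003 = -763841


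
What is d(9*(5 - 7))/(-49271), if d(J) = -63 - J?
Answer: 45/49271 ≈ 0.00091332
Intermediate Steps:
d(9*(5 - 7))/(-49271) = (-63 - 9*(5 - 7))/(-49271) = (-63 - 9*(-2))*(-1/49271) = (-63 - 1*(-18))*(-1/49271) = (-63 + 18)*(-1/49271) = -45*(-1/49271) = 45/49271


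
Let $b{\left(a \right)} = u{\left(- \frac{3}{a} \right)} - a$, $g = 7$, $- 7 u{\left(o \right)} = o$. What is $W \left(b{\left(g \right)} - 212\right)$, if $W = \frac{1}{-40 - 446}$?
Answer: $\frac{596}{1323} \approx 0.45049$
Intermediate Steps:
$u{\left(o \right)} = - \frac{o}{7}$
$W = - \frac{1}{486}$ ($W = \frac{1}{-486} = - \frac{1}{486} \approx -0.0020576$)
$b{\left(a \right)} = - a + \frac{3}{7 a}$ ($b{\left(a \right)} = - \frac{\left(-3\right) \frac{1}{a}}{7} - a = \frac{3}{7 a} - a = - a + \frac{3}{7 a}$)
$W \left(b{\left(g \right)} - 212\right) = - \frac{\left(\left(-1\right) 7 + \frac{3}{7 \cdot 7}\right) - 212}{486} = - \frac{\left(-7 + \frac{3}{7} \cdot \frac{1}{7}\right) - 212}{486} = - \frac{\left(-7 + \frac{3}{49}\right) - 212}{486} = - \frac{- \frac{340}{49} - 212}{486} = \left(- \frac{1}{486}\right) \left(- \frac{10728}{49}\right) = \frac{596}{1323}$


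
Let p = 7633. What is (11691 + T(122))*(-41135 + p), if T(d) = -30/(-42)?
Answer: -391695812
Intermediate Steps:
T(d) = 5/7 (T(d) = -30*(-1/42) = 5/7)
(11691 + T(122))*(-41135 + p) = (11691 + 5/7)*(-41135 + 7633) = (81842/7)*(-33502) = -391695812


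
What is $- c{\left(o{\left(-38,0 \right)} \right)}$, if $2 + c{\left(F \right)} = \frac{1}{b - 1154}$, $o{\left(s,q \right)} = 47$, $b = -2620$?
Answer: $\frac{7549}{3774} \approx 2.0003$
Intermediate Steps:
$c{\left(F \right)} = - \frac{7549}{3774}$ ($c{\left(F \right)} = -2 + \frac{1}{-2620 - 1154} = -2 + \frac{1}{-3774} = -2 - \frac{1}{3774} = - \frac{7549}{3774}$)
$- c{\left(o{\left(-38,0 \right)} \right)} = \left(-1\right) \left(- \frac{7549}{3774}\right) = \frac{7549}{3774}$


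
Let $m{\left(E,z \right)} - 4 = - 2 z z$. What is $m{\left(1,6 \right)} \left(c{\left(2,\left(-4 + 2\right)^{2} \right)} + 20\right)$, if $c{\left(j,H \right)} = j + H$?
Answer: $-1768$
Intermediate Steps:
$m{\left(E,z \right)} = 4 - 2 z^{2}$ ($m{\left(E,z \right)} = 4 + - 2 z z = 4 - 2 z^{2}$)
$c{\left(j,H \right)} = H + j$
$m{\left(1,6 \right)} \left(c{\left(2,\left(-4 + 2\right)^{2} \right)} + 20\right) = \left(4 - 2 \cdot 6^{2}\right) \left(\left(\left(-4 + 2\right)^{2} + 2\right) + 20\right) = \left(4 - 72\right) \left(\left(\left(-2\right)^{2} + 2\right) + 20\right) = \left(4 - 72\right) \left(\left(4 + 2\right) + 20\right) = - 68 \left(6 + 20\right) = \left(-68\right) 26 = -1768$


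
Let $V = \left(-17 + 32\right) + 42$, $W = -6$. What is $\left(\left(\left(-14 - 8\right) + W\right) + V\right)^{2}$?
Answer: $841$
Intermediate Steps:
$V = 57$ ($V = 15 + 42 = 57$)
$\left(\left(\left(-14 - 8\right) + W\right) + V\right)^{2} = \left(\left(\left(-14 - 8\right) - 6\right) + 57\right)^{2} = \left(\left(-22 - 6\right) + 57\right)^{2} = \left(-28 + 57\right)^{2} = 29^{2} = 841$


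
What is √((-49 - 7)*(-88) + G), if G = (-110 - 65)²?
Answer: √35553 ≈ 188.55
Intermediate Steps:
G = 30625 (G = (-175)² = 30625)
√((-49 - 7)*(-88) + G) = √((-49 - 7)*(-88) + 30625) = √(-56*(-88) + 30625) = √(4928 + 30625) = √35553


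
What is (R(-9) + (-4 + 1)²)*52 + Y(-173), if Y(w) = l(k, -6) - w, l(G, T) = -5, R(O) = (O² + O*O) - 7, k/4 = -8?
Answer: 8696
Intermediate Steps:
k = -32 (k = 4*(-8) = -32)
R(O) = -7 + 2*O² (R(O) = (O² + O²) - 7 = 2*O² - 7 = -7 + 2*O²)
Y(w) = -5 - w
(R(-9) + (-4 + 1)²)*52 + Y(-173) = ((-7 + 2*(-9)²) + (-4 + 1)²)*52 + (-5 - 1*(-173)) = ((-7 + 2*81) + (-3)²)*52 + (-5 + 173) = ((-7 + 162) + 9)*52 + 168 = (155 + 9)*52 + 168 = 164*52 + 168 = 8528 + 168 = 8696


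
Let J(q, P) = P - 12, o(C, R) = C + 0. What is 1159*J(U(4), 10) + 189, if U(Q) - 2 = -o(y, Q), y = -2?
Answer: -2129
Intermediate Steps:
o(C, R) = C
U(Q) = 4 (U(Q) = 2 - 1*(-2) = 2 + 2 = 4)
J(q, P) = -12 + P
1159*J(U(4), 10) + 189 = 1159*(-12 + 10) + 189 = 1159*(-2) + 189 = -2318 + 189 = -2129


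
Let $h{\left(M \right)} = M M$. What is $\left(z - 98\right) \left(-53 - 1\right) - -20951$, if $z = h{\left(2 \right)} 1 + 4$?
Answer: $25811$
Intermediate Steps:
$h{\left(M \right)} = M^{2}$
$z = 8$ ($z = 2^{2} \cdot 1 + 4 = 4 \cdot 1 + 4 = 4 + 4 = 8$)
$\left(z - 98\right) \left(-53 - 1\right) - -20951 = \left(8 - 98\right) \left(-53 - 1\right) - -20951 = - 90 \left(-53 - 1\right) + 20951 = \left(-90\right) \left(-54\right) + 20951 = 4860 + 20951 = 25811$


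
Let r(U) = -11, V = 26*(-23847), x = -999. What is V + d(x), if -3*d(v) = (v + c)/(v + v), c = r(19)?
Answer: -1858206439/2997 ≈ -6.2002e+5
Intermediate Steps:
V = -620022
c = -11
d(v) = -(-11 + v)/(6*v) (d(v) = -(v - 11)/(3*(v + v)) = -(-11 + v)/(3*(2*v)) = -(-11 + v)*1/(2*v)/3 = -(-11 + v)/(6*v))
V + d(x) = -620022 + (1/6)*(11 - 1*(-999))/(-999) = -620022 + (1/6)*(-1/999)*(11 + 999) = -620022 + (1/6)*(-1/999)*1010 = -620022 - 505/2997 = -1858206439/2997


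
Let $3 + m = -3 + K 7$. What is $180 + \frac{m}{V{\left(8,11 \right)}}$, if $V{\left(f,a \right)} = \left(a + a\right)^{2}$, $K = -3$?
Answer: $\frac{87093}{484} \approx 179.94$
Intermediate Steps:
$V{\left(f,a \right)} = 4 a^{2}$ ($V{\left(f,a \right)} = \left(2 a\right)^{2} = 4 a^{2}$)
$m = -27$ ($m = -3 - 24 = -27$)
$180 + \frac{m}{V{\left(8,11 \right)}} = 180 + \frac{1}{4 \cdot 11^{2}} \left(-27\right) = 180 + \frac{1}{4 \cdot 121} \left(-27\right) = 180 + \frac{1}{484} \left(-27\right) = 180 - \frac{27}{484} = \frac{87093}{484}$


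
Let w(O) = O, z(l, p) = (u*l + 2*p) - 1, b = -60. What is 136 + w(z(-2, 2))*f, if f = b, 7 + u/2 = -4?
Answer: -2684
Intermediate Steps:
u = -22 (u = -14 + 2*(-4) = -14 - 8 = -22)
z(l, p) = -1 - 22*l + 2*p (z(l, p) = (-22*l + 2*p) - 1 = -1 - 22*l + 2*p)
f = -60
136 + w(z(-2, 2))*f = 136 + (-1 - 22*(-2) + 2*2)*(-60) = 136 + (-1 + 44 + 4)*(-60) = 136 + 47*(-60) = 136 - 2820 = -2684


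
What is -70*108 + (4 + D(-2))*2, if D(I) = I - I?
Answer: -7552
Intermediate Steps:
D(I) = 0
-70*108 + (4 + D(-2))*2 = -70*108 + (4 + 0)*2 = -7560 + 4*2 = -7560 + 8 = -7552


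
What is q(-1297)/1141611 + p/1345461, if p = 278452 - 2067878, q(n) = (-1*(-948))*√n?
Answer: -1789426/1345461 + 316*I*√1297/380537 ≈ -1.33 + 0.029906*I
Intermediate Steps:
q(n) = 948*√n
p = -1789426
q(-1297)/1141611 + p/1345461 = (948*√(-1297))/1141611 - 1789426/1345461 = (948*(I*√1297))*(1/1141611) - 1789426*1/1345461 = (948*I*√1297)*(1/1141611) - 1789426/1345461 = 316*I*√1297/380537 - 1789426/1345461 = -1789426/1345461 + 316*I*√1297/380537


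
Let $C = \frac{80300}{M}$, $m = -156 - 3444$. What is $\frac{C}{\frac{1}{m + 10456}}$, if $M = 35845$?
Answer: $\frac{110107360}{7169} \approx 15359.0$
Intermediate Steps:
$m = -3600$ ($m = -156 - 3444 = -3600$)
$C = \frac{16060}{7169}$ ($C = \frac{80300}{35845} = 80300 \cdot \frac{1}{35845} = \frac{16060}{7169} \approx 2.2402$)
$\frac{C}{\frac{1}{m + 10456}} = \frac{16060}{7169 \frac{1}{-3600 + 10456}} = \frac{16060}{7169 \cdot \frac{1}{6856}} = \frac{16060 \frac{1}{\frac{1}{6856}}}{7169} = \frac{16060}{7169} \cdot 6856 = \frac{110107360}{7169}$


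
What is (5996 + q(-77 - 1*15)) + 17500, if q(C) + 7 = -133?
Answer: 23356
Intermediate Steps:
q(C) = -140 (q(C) = -7 - 133 = -140)
(5996 + q(-77 - 1*15)) + 17500 = (5996 - 140) + 17500 = 5856 + 17500 = 23356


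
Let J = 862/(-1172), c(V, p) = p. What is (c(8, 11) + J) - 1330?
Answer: -773365/586 ≈ -1319.7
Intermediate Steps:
J = -431/586 (J = 862*(-1/1172) = -431/586 ≈ -0.73549)
(c(8, 11) + J) - 1330 = (11 - 431/586) - 1330 = 6015/586 - 1330 = -773365/586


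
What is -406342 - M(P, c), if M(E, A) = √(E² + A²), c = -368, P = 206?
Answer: -406342 - 2*√44465 ≈ -4.0676e+5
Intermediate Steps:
M(E, A) = √(A² + E²)
-406342 - M(P, c) = -406342 - √((-368)² + 206²) = -406342 - √(135424 + 42436) = -406342 - √177860 = -406342 - 2*√44465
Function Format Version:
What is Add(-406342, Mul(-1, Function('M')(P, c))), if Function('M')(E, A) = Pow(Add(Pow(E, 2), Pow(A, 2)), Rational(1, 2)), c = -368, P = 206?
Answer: Add(-406342, Mul(-2, Pow(44465, Rational(1, 2)))) ≈ -4.0676e+5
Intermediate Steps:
Function('M')(E, A) = Pow(Add(Pow(A, 2), Pow(E, 2)), Rational(1, 2))
Add(-406342, Mul(-1, Function('M')(P, c))) = Add(-406342, Mul(-1, Pow(Add(Pow(-368, 2), Pow(206, 2)), Rational(1, 2)))) = Add(-406342, Mul(-1, Pow(Add(135424, 42436), Rational(1, 2)))) = Add(-406342, Mul(-1, Pow(177860, Rational(1, 2)))) = Add(-406342, Mul(-1, Mul(2, Pow(44465, Rational(1, 2))))) = Add(-406342, Mul(-2, Pow(44465, Rational(1, 2))))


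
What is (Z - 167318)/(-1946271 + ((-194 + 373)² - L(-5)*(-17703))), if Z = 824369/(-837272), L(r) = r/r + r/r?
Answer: 140091500865/1573086728128 ≈ 0.089055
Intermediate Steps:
L(r) = 2 (L(r) = 1 + 1 = 2)
Z = -824369/837272 (Z = 824369*(-1/837272) = -824369/837272 ≈ -0.98459)
(Z - 167318)/(-1946271 + ((-194 + 373)² - L(-5)*(-17703))) = (-824369/837272 - 167318)/(-1946271 + ((-194 + 373)² - 2*(-17703))) = -140091500865/(837272*(-1946271 + (179² - 1*(-35406)))) = -140091500865/(837272*(-1946271 + (32041 + 35406))) = -140091500865/(837272*(-1946271 + 67447)) = -140091500865/837272/(-1878824) = -140091500865/837272*(-1/1878824) = 140091500865/1573086728128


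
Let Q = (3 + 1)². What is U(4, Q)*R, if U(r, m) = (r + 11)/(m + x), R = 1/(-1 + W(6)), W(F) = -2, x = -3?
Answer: -5/13 ≈ -0.38462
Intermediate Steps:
R = -⅓ (R = 1/(-1 - 2) = 1/(-3) = -⅓ ≈ -0.33333)
Q = 16 (Q = 4² = 16)
U(r, m) = (11 + r)/(-3 + m) (U(r, m) = (r + 11)/(m - 3) = (11 + r)/(-3 + m))
U(4, Q)*R = ((11 + 4)/(-3 + 16))*(-⅓) = (15/13)*(-⅓) = -5/13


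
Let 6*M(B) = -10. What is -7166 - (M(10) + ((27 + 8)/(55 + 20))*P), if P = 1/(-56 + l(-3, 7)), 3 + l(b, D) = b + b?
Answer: -2328406/325 ≈ -7164.3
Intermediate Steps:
M(B) = -5/3 (M(B) = (⅙)*(-10) = -5/3)
l(b, D) = -3 + 2*b (l(b, D) = -3 + (b + b) = -3 + 2*b)
P = -1/65 (P = 1/(-56 + (-3 + 2*(-3))) = 1/(-56 + (-3 - 6)) = 1/(-56 - 9) = 1/(-65) = -1/65 ≈ -0.015385)
-7166 - (M(10) + ((27 + 8)/(55 + 20))*P) = -7166 - (-5/3 + ((27 + 8)/(55 + 20))*(-1/65)) = -7166 - (-5/3 + (35/75)*(-1/65)) = -7166 - (-5/3 + (35*(1/75))*(-1/65)) = -7166 - (-5/3 + (7/15)*(-1/65)) = -7166 - (-5/3 - 7/975) = -7166 - 1*(-544/325) = -7166 + 544/325 = -2328406/325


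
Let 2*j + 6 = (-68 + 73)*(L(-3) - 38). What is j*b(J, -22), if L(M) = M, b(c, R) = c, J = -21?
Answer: 4431/2 ≈ 2215.5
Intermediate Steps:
j = -211/2 (j = -3 + ((-68 + 73)*(-3 - 38))/2 = -3 + (5*(-41))/2 = -3 + (½)*(-205) = -3 - 205/2 = -211/2 ≈ -105.50)
j*b(J, -22) = -211/2*(-21) = 4431/2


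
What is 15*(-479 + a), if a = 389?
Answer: -1350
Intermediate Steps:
15*(-479 + a) = 15*(-479 + 389) = 15*(-90) = -1350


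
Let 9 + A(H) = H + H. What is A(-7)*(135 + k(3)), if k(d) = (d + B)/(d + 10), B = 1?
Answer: -40457/13 ≈ -3112.1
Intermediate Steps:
A(H) = -9 + 2*H (A(H) = -9 + (H + H) = -9 + 2*H)
k(d) = (1 + d)/(10 + d) (k(d) = (d + 1)/(d + 10) = (1 + d)/(10 + d))
A(-7)*(135 + k(3)) = (-9 + 2*(-7))*(135 + (1 + 3)/(10 + 3)) = (-9 - 14)*(135 + 4/13) = -23*(135 + (1/13)*4) = -23*(135 + 4/13) = -23*1759/13 = -40457/13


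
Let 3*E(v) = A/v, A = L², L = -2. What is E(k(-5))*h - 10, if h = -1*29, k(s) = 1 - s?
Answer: -148/9 ≈ -16.444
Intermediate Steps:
h = -29
A = 4 (A = (-2)² = 4)
E(v) = 4/(3*v) (E(v) = (4/v)/3 = 4/(3*v))
E(k(-5))*h - 10 = (4/(3*(1 - 1*(-5))))*(-29) - 10 = (4/(3*(1 + 5)))*(-29) - 10 = ((4/3)/6)*(-29) - 10 = ((4/3)*(⅙))*(-29) - 10 = (2/9)*(-29) - 10 = -58/9 - 10 = -148/9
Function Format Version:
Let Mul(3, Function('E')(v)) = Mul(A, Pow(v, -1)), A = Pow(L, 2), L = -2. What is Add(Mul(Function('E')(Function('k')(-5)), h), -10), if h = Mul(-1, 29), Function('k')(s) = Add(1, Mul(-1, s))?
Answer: Rational(-148, 9) ≈ -16.444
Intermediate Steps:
h = -29
A = 4 (A = Pow(-2, 2) = 4)
Function('E')(v) = Mul(Rational(4, 3), Pow(v, -1)) (Function('E')(v) = Mul(Rational(1, 3), Mul(4, Pow(v, -1))) = Mul(Rational(4, 3), Pow(v, -1)))
Add(Mul(Function('E')(Function('k')(-5)), h), -10) = Add(Mul(Mul(Rational(4, 3), Pow(Add(1, Mul(-1, -5)), -1)), -29), -10) = Add(Mul(Mul(Rational(4, 3), Pow(Add(1, 5), -1)), -29), -10) = Add(Mul(Mul(Rational(4, 3), Pow(6, -1)), -29), -10) = Add(Mul(Mul(Rational(4, 3), Rational(1, 6)), -29), -10) = Add(Mul(Rational(2, 9), -29), -10) = Add(Rational(-58, 9), -10) = Rational(-148, 9)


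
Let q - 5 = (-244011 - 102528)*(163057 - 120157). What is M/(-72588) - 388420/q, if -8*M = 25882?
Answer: 38500090779247/863304942735888 ≈ 0.044596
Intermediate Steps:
M = -12941/4 (M = -⅛*25882 = -12941/4 ≈ -3235.3)
q = -14866523095 (q = 5 + (-244011 - 102528)*(163057 - 120157) = 5 - 346539*42900 = 5 - 14866523100 = -14866523095)
M/(-72588) - 388420/q = -12941/4/(-72588) - 388420/(-14866523095) = -12941/4*(-1/72588) - 388420*(-1/14866523095) = 12941/290352 + 77684/2973304619 = 38500090779247/863304942735888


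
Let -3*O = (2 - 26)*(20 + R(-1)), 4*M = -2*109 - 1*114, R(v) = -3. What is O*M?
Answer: -11288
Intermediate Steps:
M = -83 (M = (-2*109 - 1*114)/4 = (-218 - 114)/4 = (¼)*(-332) = -83)
O = 136 (O = -(2 - 26)*(20 - 3)/3 = -(-8)*17 = -⅓*(-408) = 136)
O*M = 136*(-83) = -11288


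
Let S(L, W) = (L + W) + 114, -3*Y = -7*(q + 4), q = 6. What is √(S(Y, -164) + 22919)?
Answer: √206031/3 ≈ 151.30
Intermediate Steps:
Y = 70/3 (Y = -(-7)*(6 + 4)/3 = -(-7)*10/3 = -⅓*(-70) = 70/3 ≈ 23.333)
S(L, W) = 114 + L + W
√(S(Y, -164) + 22919) = √((114 + 70/3 - 164) + 22919) = √(-80/3 + 22919) = √(68677/3) = √206031/3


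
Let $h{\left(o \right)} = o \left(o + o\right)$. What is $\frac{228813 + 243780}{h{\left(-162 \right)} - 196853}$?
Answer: $- \frac{472593}{144365} \approx -3.2736$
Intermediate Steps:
$h{\left(o \right)} = 2 o^{2}$ ($h{\left(o \right)} = o 2 o = 2 o^{2}$)
$\frac{228813 + 243780}{h{\left(-162 \right)} - 196853} = \frac{228813 + 243780}{2 \left(-162\right)^{2} - 196853} = \frac{472593}{2 \cdot 26244 - 196853} = \frac{472593}{52488 - 196853} = \frac{472593}{-144365} = 472593 \left(- \frac{1}{144365}\right) = - \frac{472593}{144365}$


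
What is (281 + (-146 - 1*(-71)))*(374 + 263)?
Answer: 131222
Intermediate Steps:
(281 + (-146 - 1*(-71)))*(374 + 263) = (281 + (-146 + 71))*637 = (281 - 75)*637 = 206*637 = 131222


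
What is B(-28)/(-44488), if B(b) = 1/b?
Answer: 1/1245664 ≈ 8.0278e-7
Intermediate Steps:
B(-28)/(-44488) = 1/(-28*(-44488)) = -1/28*(-1/44488) = 1/1245664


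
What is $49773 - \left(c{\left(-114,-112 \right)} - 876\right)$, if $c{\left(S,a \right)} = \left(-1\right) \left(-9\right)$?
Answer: $50640$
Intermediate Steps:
$c{\left(S,a \right)} = 9$
$49773 - \left(c{\left(-114,-112 \right)} - 876\right) = 49773 - \left(9 - 876\right) = 49773 - -867 = 49773 + 867 = 50640$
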